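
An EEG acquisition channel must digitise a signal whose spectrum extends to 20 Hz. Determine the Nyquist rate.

40 Hz

Nyquist rate = 2 × 20 Hz = 40 Hz.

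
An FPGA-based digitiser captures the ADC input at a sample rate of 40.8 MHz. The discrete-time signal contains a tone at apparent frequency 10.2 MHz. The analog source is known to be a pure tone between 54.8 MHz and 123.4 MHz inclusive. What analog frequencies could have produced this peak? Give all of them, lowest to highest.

71.4 MHz, 91.8 MHz, 112.2 MHz

Frequencies that alias to 10.2 MHz are k·fs ± 10.2 MHz for integer k ≥ 0.
k=0: 10.2 MHz.
k=1: 30.6 MHz, 51 MHz.
k=2: 71.4 MHz, 91.8 MHz.
k=3: 112.2 MHz, 132.6 MHz.
k=4: 153 MHz, 173.4 MHz.
Within [54.8 MHz, 123.4 MHz]: 71.4 MHz, 91.8 MHz, 112.2 MHz.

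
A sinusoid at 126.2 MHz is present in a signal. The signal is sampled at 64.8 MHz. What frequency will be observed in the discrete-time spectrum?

3.4 MHz

126.2 MHz mod fs = 61.4 MHz.
61.4 MHz > fs/2 = 32.4 MHz, folds to fs − 61.4 MHz = 3.4 MHz.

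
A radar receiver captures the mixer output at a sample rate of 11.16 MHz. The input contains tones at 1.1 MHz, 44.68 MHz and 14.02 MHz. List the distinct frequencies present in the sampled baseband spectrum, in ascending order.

fs/2 = 5.58 MHz.
1.1 MHz ≤ fs/2 = 5.58 MHz, passes unchanged.
44.68 MHz mod fs = 0.04 MHz.
0.04 MHz ≤ fs/2 = 5.58 MHz, appears at 0.04 MHz.
14.02 MHz mod fs = 2.86 MHz.
2.86 MHz ≤ fs/2 = 5.58 MHz, appears at 2.86 MHz.
Distinct values: {0.04 MHz, 1.1 MHz, 2.86 MHz}.

0.04 MHz, 1.1 MHz, 2.86 MHz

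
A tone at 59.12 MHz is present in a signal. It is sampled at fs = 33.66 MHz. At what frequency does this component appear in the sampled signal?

8.2 MHz

59.12 MHz mod fs = 25.46 MHz.
25.46 MHz > fs/2 = 16.83 MHz, folds to fs − 25.46 MHz = 8.2 MHz.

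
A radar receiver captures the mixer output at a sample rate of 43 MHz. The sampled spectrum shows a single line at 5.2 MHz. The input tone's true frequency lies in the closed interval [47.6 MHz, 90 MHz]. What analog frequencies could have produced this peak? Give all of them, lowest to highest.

48.2 MHz, 80.8 MHz

Frequencies that alias to 5.2 MHz are k·fs ± 5.2 MHz for integer k ≥ 0.
k=0: 5.2 MHz.
k=1: 37.8 MHz, 48.2 MHz.
k=2: 80.8 MHz, 91.2 MHz.
k=3: 123.8 MHz, 134.2 MHz.
Within [47.6 MHz, 90 MHz]: 48.2 MHz, 80.8 MHz.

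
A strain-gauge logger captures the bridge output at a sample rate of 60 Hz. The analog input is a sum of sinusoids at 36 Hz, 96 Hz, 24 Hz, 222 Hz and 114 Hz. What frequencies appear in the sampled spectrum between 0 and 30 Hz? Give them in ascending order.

6 Hz, 18 Hz, 24 Hz

fs/2 = 30 Hz.
36 Hz > fs/2 = 30 Hz, folds to fs − 36 Hz = 24 Hz.
96 Hz mod fs = 36 Hz.
36 Hz > fs/2 = 30 Hz, folds to fs − 36 Hz = 24 Hz.
24 Hz ≤ fs/2 = 30 Hz, passes unchanged.
222 Hz mod fs = 42 Hz.
42 Hz > fs/2 = 30 Hz, folds to fs − 42 Hz = 18 Hz.
114 Hz mod fs = 54 Hz.
54 Hz > fs/2 = 30 Hz, folds to fs − 54 Hz = 6 Hz.
Distinct values: {6 Hz, 18 Hz, 24 Hz}.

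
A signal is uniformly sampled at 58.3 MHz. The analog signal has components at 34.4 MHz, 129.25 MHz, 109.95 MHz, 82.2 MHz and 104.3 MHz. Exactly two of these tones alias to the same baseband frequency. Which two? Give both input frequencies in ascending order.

34.4 MHz, 82.2 MHz

fs/2 = 29.15 MHz.
34.4 MHz > fs/2 = 29.15 MHz, folds to fs − 34.4 MHz = 23.9 MHz.
129.25 MHz mod fs = 12.65 MHz.
12.65 MHz ≤ fs/2 = 29.15 MHz, appears at 12.65 MHz.
109.95 MHz mod fs = 51.65 MHz.
51.65 MHz > fs/2 = 29.15 MHz, folds to fs − 51.65 MHz = 6.65 MHz.
82.2 MHz mod fs = 23.9 MHz.
23.9 MHz ≤ fs/2 = 29.15 MHz, appears at 23.9 MHz.
104.3 MHz mod fs = 46 MHz.
46 MHz > fs/2 = 29.15 MHz, folds to fs − 46 MHz = 12.3 MHz.
34.4 MHz and 82.2 MHz both map to 23.9 MHz.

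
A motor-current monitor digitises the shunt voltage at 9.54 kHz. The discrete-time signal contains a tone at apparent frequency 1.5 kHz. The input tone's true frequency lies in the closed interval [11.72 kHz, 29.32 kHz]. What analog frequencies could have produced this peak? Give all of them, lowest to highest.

17.58 kHz, 20.58 kHz, 27.12 kHz

Frequencies that alias to 1.5 kHz are k·fs ± 1.5 kHz for integer k ≥ 0.
k=0: 1.5 kHz.
k=1: 8.04 kHz, 11.04 kHz.
k=2: 17.58 kHz, 20.58 kHz.
k=3: 27.12 kHz, 30.12 kHz.
k=4: 36.66 kHz, 39.66 kHz.
Within [11.72 kHz, 29.32 kHz]: 17.58 kHz, 20.58 kHz, 27.12 kHz.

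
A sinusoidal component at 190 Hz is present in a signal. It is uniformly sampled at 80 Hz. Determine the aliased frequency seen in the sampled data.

30 Hz

190 Hz mod fs = 30 Hz.
30 Hz ≤ fs/2 = 40 Hz, appears at 30 Hz.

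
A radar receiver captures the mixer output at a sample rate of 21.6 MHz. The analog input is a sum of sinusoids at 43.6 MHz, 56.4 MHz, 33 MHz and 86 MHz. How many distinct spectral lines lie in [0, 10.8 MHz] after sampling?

3

fs/2 = 10.8 MHz.
43.6 MHz mod fs = 0.4 MHz.
0.4 MHz ≤ fs/2 = 10.8 MHz, appears at 0.4 MHz.
56.4 MHz mod fs = 13.2 MHz.
13.2 MHz > fs/2 = 10.8 MHz, folds to fs − 13.2 MHz = 8.4 MHz.
33 MHz mod fs = 11.4 MHz.
11.4 MHz > fs/2 = 10.8 MHz, folds to fs − 11.4 MHz = 10.2 MHz.
86 MHz mod fs = 21.2 MHz.
21.2 MHz > fs/2 = 10.8 MHz, folds to fs − 21.2 MHz = 0.4 MHz.
Distinct values: {0.4 MHz, 8.4 MHz, 10.2 MHz} → 3.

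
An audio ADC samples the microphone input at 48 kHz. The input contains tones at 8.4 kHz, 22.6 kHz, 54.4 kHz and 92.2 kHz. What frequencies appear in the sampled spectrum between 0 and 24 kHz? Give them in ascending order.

3.8 kHz, 6.4 kHz, 8.4 kHz, 22.6 kHz

fs/2 = 24 kHz.
8.4 kHz ≤ fs/2 = 24 kHz, passes unchanged.
22.6 kHz ≤ fs/2 = 24 kHz, passes unchanged.
54.4 kHz mod fs = 6.4 kHz.
6.4 kHz ≤ fs/2 = 24 kHz, appears at 6.4 kHz.
92.2 kHz mod fs = 44.2 kHz.
44.2 kHz > fs/2 = 24 kHz, folds to fs − 44.2 kHz = 3.8 kHz.
Distinct values: {3.8 kHz, 6.4 kHz, 8.4 kHz, 22.6 kHz}.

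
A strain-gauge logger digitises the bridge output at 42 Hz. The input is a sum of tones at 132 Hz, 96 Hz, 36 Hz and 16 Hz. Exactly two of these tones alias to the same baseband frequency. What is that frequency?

fs/2 = 21 Hz.
132 Hz mod fs = 6 Hz.
6 Hz ≤ fs/2 = 21 Hz, appears at 6 Hz.
96 Hz mod fs = 12 Hz.
12 Hz ≤ fs/2 = 21 Hz, appears at 12 Hz.
36 Hz > fs/2 = 21 Hz, folds to fs − 36 Hz = 6 Hz.
16 Hz ≤ fs/2 = 21 Hz, passes unchanged.
36 Hz and 132 Hz both map to 6 Hz.

6 Hz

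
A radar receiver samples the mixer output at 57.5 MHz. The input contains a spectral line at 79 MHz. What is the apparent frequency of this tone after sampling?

79 MHz mod fs = 21.5 MHz.
21.5 MHz ≤ fs/2 = 28.75 MHz, appears at 21.5 MHz.

21.5 MHz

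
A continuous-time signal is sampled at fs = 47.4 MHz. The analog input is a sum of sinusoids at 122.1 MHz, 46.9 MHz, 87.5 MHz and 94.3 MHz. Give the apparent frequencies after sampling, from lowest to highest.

fs/2 = 23.7 MHz.
122.1 MHz mod fs = 27.3 MHz.
27.3 MHz > fs/2 = 23.7 MHz, folds to fs − 27.3 MHz = 20.1 MHz.
46.9 MHz > fs/2 = 23.7 MHz, folds to fs − 46.9 MHz = 0.5 MHz.
87.5 MHz mod fs = 40.1 MHz.
40.1 MHz > fs/2 = 23.7 MHz, folds to fs − 40.1 MHz = 7.3 MHz.
94.3 MHz mod fs = 46.9 MHz.
46.9 MHz > fs/2 = 23.7 MHz, folds to fs − 46.9 MHz = 0.5 MHz.
Distinct values: {0.5 MHz, 7.3 MHz, 20.1 MHz}.

0.5 MHz, 7.3 MHz, 20.1 MHz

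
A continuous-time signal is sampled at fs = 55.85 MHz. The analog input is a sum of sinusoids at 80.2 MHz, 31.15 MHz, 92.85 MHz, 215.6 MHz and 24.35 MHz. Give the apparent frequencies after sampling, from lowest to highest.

fs/2 = 27.925 MHz.
80.2 MHz mod fs = 24.35 MHz.
24.35 MHz ≤ fs/2 = 27.925 MHz, appears at 24.35 MHz.
31.15 MHz > fs/2 = 27.925 MHz, folds to fs − 31.15 MHz = 24.7 MHz.
92.85 MHz mod fs = 37 MHz.
37 MHz > fs/2 = 27.925 MHz, folds to fs − 37 MHz = 18.85 MHz.
215.6 MHz mod fs = 48.05 MHz.
48.05 MHz > fs/2 = 27.925 MHz, folds to fs − 48.05 MHz = 7.8 MHz.
24.35 MHz ≤ fs/2 = 27.925 MHz, passes unchanged.
Distinct values: {7.8 MHz, 18.85 MHz, 24.35 MHz, 24.7 MHz}.

7.8 MHz, 18.85 MHz, 24.35 MHz, 24.7 MHz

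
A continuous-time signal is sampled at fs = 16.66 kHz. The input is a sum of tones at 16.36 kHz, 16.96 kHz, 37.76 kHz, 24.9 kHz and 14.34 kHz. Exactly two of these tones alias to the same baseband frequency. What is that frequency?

0.3 kHz

fs/2 = 8.33 kHz.
16.36 kHz > fs/2 = 8.33 kHz, folds to fs − 16.36 kHz = 0.3 kHz.
16.96 kHz mod fs = 0.3 kHz.
0.3 kHz ≤ fs/2 = 8.33 kHz, appears at 0.3 kHz.
37.76 kHz mod fs = 4.44 kHz.
4.44 kHz ≤ fs/2 = 8.33 kHz, appears at 4.44 kHz.
24.9 kHz mod fs = 8.24 kHz.
8.24 kHz ≤ fs/2 = 8.33 kHz, appears at 8.24 kHz.
14.34 kHz > fs/2 = 8.33 kHz, folds to fs − 14.34 kHz = 2.32 kHz.
16.36 kHz and 16.96 kHz both map to 0.3 kHz.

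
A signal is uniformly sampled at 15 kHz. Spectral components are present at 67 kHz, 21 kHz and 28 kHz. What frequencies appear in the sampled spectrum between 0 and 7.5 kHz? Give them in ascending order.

fs/2 = 7.5 kHz.
67 kHz mod fs = 7 kHz.
7 kHz ≤ fs/2 = 7.5 kHz, appears at 7 kHz.
21 kHz mod fs = 6 kHz.
6 kHz ≤ fs/2 = 7.5 kHz, appears at 6 kHz.
28 kHz mod fs = 13 kHz.
13 kHz > fs/2 = 7.5 kHz, folds to fs − 13 kHz = 2 kHz.
Distinct values: {2 kHz, 6 kHz, 7 kHz}.

2 kHz, 6 kHz, 7 kHz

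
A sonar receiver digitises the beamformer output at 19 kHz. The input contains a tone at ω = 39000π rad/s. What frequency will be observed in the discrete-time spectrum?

0.5 kHz

ω = 39000π rad/s → f = ω/(2π) = 19500 Hz = 19.5 kHz.
19.5 kHz mod fs = 0.5 kHz.
0.5 kHz ≤ fs/2 = 9.5 kHz, appears at 0.5 kHz.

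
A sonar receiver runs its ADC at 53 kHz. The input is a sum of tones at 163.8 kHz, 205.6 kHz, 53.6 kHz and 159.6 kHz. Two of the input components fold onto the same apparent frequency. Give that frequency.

fs/2 = 26.5 kHz.
163.8 kHz mod fs = 4.8 kHz.
4.8 kHz ≤ fs/2 = 26.5 kHz, appears at 4.8 kHz.
205.6 kHz mod fs = 46.6 kHz.
46.6 kHz > fs/2 = 26.5 kHz, folds to fs − 46.6 kHz = 6.4 kHz.
53.6 kHz mod fs = 0.6 kHz.
0.6 kHz ≤ fs/2 = 26.5 kHz, appears at 0.6 kHz.
159.6 kHz mod fs = 0.6 kHz.
0.6 kHz ≤ fs/2 = 26.5 kHz, appears at 0.6 kHz.
53.6 kHz and 159.6 kHz both map to 0.6 kHz.

0.6 kHz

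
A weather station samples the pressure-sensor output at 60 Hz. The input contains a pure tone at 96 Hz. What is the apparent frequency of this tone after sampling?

24 Hz

96 Hz mod fs = 36 Hz.
36 Hz > fs/2 = 30 Hz, folds to fs − 36 Hz = 24 Hz.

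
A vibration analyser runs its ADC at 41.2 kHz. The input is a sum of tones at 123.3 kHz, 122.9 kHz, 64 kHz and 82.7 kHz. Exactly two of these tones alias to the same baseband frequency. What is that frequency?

0.3 kHz

fs/2 = 20.6 kHz.
123.3 kHz mod fs = 40.9 kHz.
40.9 kHz > fs/2 = 20.6 kHz, folds to fs − 40.9 kHz = 0.3 kHz.
122.9 kHz mod fs = 40.5 kHz.
40.5 kHz > fs/2 = 20.6 kHz, folds to fs − 40.5 kHz = 0.7 kHz.
64 kHz mod fs = 22.8 kHz.
22.8 kHz > fs/2 = 20.6 kHz, folds to fs − 22.8 kHz = 18.4 kHz.
82.7 kHz mod fs = 0.3 kHz.
0.3 kHz ≤ fs/2 = 20.6 kHz, appears at 0.3 kHz.
82.7 kHz and 123.3 kHz both map to 0.3 kHz.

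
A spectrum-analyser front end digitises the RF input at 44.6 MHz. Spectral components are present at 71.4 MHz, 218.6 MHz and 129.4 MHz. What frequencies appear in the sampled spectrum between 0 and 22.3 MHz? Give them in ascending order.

fs/2 = 22.3 MHz.
71.4 MHz mod fs = 26.8 MHz.
26.8 MHz > fs/2 = 22.3 MHz, folds to fs − 26.8 MHz = 17.8 MHz.
218.6 MHz mod fs = 40.2 MHz.
40.2 MHz > fs/2 = 22.3 MHz, folds to fs − 40.2 MHz = 4.4 MHz.
129.4 MHz mod fs = 40.2 MHz.
40.2 MHz > fs/2 = 22.3 MHz, folds to fs − 40.2 MHz = 4.4 MHz.
Distinct values: {4.4 MHz, 17.8 MHz}.

4.4 MHz, 17.8 MHz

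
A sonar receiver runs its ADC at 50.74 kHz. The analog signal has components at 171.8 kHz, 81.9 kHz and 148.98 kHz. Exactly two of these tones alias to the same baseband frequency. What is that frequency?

fs/2 = 25.37 kHz.
171.8 kHz mod fs = 19.58 kHz.
19.58 kHz ≤ fs/2 = 25.37 kHz, appears at 19.58 kHz.
81.9 kHz mod fs = 31.16 kHz.
31.16 kHz > fs/2 = 25.37 kHz, folds to fs − 31.16 kHz = 19.58 kHz.
148.98 kHz mod fs = 47.5 kHz.
47.5 kHz > fs/2 = 25.37 kHz, folds to fs − 47.5 kHz = 3.24 kHz.
81.9 kHz and 171.8 kHz both map to 19.58 kHz.

19.58 kHz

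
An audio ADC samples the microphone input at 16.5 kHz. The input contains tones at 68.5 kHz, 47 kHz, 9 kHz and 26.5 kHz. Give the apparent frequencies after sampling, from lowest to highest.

2.5 kHz, 6.5 kHz, 7.5 kHz

fs/2 = 8.25 kHz.
68.5 kHz mod fs = 2.5 kHz.
2.5 kHz ≤ fs/2 = 8.25 kHz, appears at 2.5 kHz.
47 kHz mod fs = 14 kHz.
14 kHz > fs/2 = 8.25 kHz, folds to fs − 14 kHz = 2.5 kHz.
9 kHz > fs/2 = 8.25 kHz, folds to fs − 9 kHz = 7.5 kHz.
26.5 kHz mod fs = 10 kHz.
10 kHz > fs/2 = 8.25 kHz, folds to fs − 10 kHz = 6.5 kHz.
Distinct values: {2.5 kHz, 6.5 kHz, 7.5 kHz}.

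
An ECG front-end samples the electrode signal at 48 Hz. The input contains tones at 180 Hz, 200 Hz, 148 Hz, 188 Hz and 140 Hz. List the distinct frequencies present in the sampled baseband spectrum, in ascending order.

4 Hz, 8 Hz, 12 Hz

fs/2 = 24 Hz.
180 Hz mod fs = 36 Hz.
36 Hz > fs/2 = 24 Hz, folds to fs − 36 Hz = 12 Hz.
200 Hz mod fs = 8 Hz.
8 Hz ≤ fs/2 = 24 Hz, appears at 8 Hz.
148 Hz mod fs = 4 Hz.
4 Hz ≤ fs/2 = 24 Hz, appears at 4 Hz.
188 Hz mod fs = 44 Hz.
44 Hz > fs/2 = 24 Hz, folds to fs − 44 Hz = 4 Hz.
140 Hz mod fs = 44 Hz.
44 Hz > fs/2 = 24 Hz, folds to fs − 44 Hz = 4 Hz.
Distinct values: {4 Hz, 8 Hz, 12 Hz}.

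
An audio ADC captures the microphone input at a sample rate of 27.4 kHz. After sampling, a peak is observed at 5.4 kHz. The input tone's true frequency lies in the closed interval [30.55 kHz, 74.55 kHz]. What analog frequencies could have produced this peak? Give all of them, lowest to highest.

32.8 kHz, 49.4 kHz, 60.2 kHz

Frequencies that alias to 5.4 kHz are k·fs ± 5.4 kHz for integer k ≥ 0.
k=0: 5.4 kHz.
k=1: 22 kHz, 32.8 kHz.
k=2: 49.4 kHz, 60.2 kHz.
k=3: 76.8 kHz, 87.6 kHz.
Within [30.55 kHz, 74.55 kHz]: 32.8 kHz, 49.4 kHz, 60.2 kHz.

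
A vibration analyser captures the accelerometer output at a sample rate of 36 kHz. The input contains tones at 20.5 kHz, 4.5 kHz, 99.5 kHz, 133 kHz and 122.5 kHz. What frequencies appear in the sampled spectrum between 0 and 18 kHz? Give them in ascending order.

4.5 kHz, 8.5 kHz, 11 kHz, 14.5 kHz, 15.5 kHz

fs/2 = 18 kHz.
20.5 kHz > fs/2 = 18 kHz, folds to fs − 20.5 kHz = 15.5 kHz.
4.5 kHz ≤ fs/2 = 18 kHz, passes unchanged.
99.5 kHz mod fs = 27.5 kHz.
27.5 kHz > fs/2 = 18 kHz, folds to fs − 27.5 kHz = 8.5 kHz.
133 kHz mod fs = 25 kHz.
25 kHz > fs/2 = 18 kHz, folds to fs − 25 kHz = 11 kHz.
122.5 kHz mod fs = 14.5 kHz.
14.5 kHz ≤ fs/2 = 18 kHz, appears at 14.5 kHz.
Distinct values: {4.5 kHz, 8.5 kHz, 11 kHz, 14.5 kHz, 15.5 kHz}.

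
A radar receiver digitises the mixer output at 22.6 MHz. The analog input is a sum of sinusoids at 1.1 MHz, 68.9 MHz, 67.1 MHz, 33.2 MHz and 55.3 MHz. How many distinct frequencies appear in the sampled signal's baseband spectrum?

fs/2 = 11.3 MHz.
1.1 MHz ≤ fs/2 = 11.3 MHz, passes unchanged.
68.9 MHz mod fs = 1.1 MHz.
1.1 MHz ≤ fs/2 = 11.3 MHz, appears at 1.1 MHz.
67.1 MHz mod fs = 21.9 MHz.
21.9 MHz > fs/2 = 11.3 MHz, folds to fs − 21.9 MHz = 0.7 MHz.
33.2 MHz mod fs = 10.6 MHz.
10.6 MHz ≤ fs/2 = 11.3 MHz, appears at 10.6 MHz.
55.3 MHz mod fs = 10.1 MHz.
10.1 MHz ≤ fs/2 = 11.3 MHz, appears at 10.1 MHz.
Distinct values: {0.7 MHz, 1.1 MHz, 10.1 MHz, 10.6 MHz} → 4.

4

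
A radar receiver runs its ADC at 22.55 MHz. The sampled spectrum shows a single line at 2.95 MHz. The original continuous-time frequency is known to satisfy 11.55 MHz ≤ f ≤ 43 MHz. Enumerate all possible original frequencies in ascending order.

19.6 MHz, 25.5 MHz, 42.15 MHz

Frequencies that alias to 2.95 MHz are k·fs ± 2.95 MHz for integer k ≥ 0.
k=0: 2.95 MHz.
k=1: 19.6 MHz, 25.5 MHz.
k=2: 42.15 MHz, 48.05 MHz.
k=3: 64.7 MHz, 70.6 MHz.
Within [11.55 MHz, 43 MHz]: 19.6 MHz, 25.5 MHz, 42.15 MHz.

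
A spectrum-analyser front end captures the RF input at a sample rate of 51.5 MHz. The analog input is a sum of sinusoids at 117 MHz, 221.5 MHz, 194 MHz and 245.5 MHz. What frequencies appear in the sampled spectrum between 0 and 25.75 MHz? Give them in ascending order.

fs/2 = 25.75 MHz.
117 MHz mod fs = 14 MHz.
14 MHz ≤ fs/2 = 25.75 MHz, appears at 14 MHz.
221.5 MHz mod fs = 15.5 MHz.
15.5 MHz ≤ fs/2 = 25.75 MHz, appears at 15.5 MHz.
194 MHz mod fs = 39.5 MHz.
39.5 MHz > fs/2 = 25.75 MHz, folds to fs − 39.5 MHz = 12 MHz.
245.5 MHz mod fs = 39.5 MHz.
39.5 MHz > fs/2 = 25.75 MHz, folds to fs − 39.5 MHz = 12 MHz.
Distinct values: {12 MHz, 14 MHz, 15.5 MHz}.

12 MHz, 14 MHz, 15.5 MHz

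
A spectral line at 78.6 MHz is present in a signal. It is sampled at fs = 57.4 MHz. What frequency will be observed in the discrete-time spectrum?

21.2 MHz

78.6 MHz mod fs = 21.2 MHz.
21.2 MHz ≤ fs/2 = 28.7 MHz, appears at 21.2 MHz.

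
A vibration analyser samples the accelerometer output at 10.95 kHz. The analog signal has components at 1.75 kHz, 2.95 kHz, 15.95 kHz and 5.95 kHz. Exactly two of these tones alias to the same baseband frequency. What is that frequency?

fs/2 = 5.475 kHz.
1.75 kHz ≤ fs/2 = 5.475 kHz, passes unchanged.
2.95 kHz ≤ fs/2 = 5.475 kHz, passes unchanged.
15.95 kHz mod fs = 5 kHz.
5 kHz ≤ fs/2 = 5.475 kHz, appears at 5 kHz.
5.95 kHz > fs/2 = 5.475 kHz, folds to fs − 5.95 kHz = 5 kHz.
5.95 kHz and 15.95 kHz both map to 5 kHz.

5 kHz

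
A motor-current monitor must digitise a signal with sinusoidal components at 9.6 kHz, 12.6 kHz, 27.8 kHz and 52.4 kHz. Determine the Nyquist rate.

104.8 kHz

Highest-frequency component: 52.4 kHz.
Nyquist rate = 2 × 52.4 kHz = 104.8 kHz.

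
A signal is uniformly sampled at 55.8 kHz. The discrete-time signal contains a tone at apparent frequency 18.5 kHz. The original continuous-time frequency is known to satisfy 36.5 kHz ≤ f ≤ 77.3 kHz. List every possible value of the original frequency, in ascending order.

37.3 kHz, 74.3 kHz

Frequencies that alias to 18.5 kHz are k·fs ± 18.5 kHz for integer k ≥ 0.
k=0: 18.5 kHz.
k=1: 37.3 kHz, 74.3 kHz.
k=2: 93.1 kHz, 130.1 kHz.
Within [36.5 kHz, 77.3 kHz]: 37.3 kHz, 74.3 kHz.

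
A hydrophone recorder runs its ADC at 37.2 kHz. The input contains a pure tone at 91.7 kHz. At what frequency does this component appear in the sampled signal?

91.7 kHz mod fs = 17.3 kHz.
17.3 kHz ≤ fs/2 = 18.6 kHz, appears at 17.3 kHz.

17.3 kHz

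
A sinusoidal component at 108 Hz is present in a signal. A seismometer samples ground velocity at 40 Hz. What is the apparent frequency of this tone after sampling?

12 Hz

108 Hz mod fs = 28 Hz.
28 Hz > fs/2 = 20 Hz, folds to fs − 28 Hz = 12 Hz.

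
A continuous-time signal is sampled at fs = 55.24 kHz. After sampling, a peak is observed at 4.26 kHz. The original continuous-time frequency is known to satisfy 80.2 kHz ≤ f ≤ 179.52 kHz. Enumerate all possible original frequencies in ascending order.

Frequencies that alias to 4.26 kHz are k·fs ± 4.26 kHz for integer k ≥ 0.
k=0: 4.26 kHz.
k=1: 50.98 kHz, 59.5 kHz.
k=2: 106.22 kHz, 114.74 kHz.
k=3: 161.46 kHz, 169.98 kHz.
k=4: 216.7 kHz, 225.22 kHz.
Within [80.2 kHz, 179.52 kHz]: 106.22 kHz, 114.74 kHz, 161.46 kHz, 169.98 kHz.

106.22 kHz, 114.74 kHz, 161.46 kHz, 169.98 kHz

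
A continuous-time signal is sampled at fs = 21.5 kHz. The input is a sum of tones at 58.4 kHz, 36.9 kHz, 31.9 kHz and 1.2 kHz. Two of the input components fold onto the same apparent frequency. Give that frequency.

fs/2 = 10.75 kHz.
58.4 kHz mod fs = 15.4 kHz.
15.4 kHz > fs/2 = 10.75 kHz, folds to fs − 15.4 kHz = 6.1 kHz.
36.9 kHz mod fs = 15.4 kHz.
15.4 kHz > fs/2 = 10.75 kHz, folds to fs − 15.4 kHz = 6.1 kHz.
31.9 kHz mod fs = 10.4 kHz.
10.4 kHz ≤ fs/2 = 10.75 kHz, appears at 10.4 kHz.
1.2 kHz ≤ fs/2 = 10.75 kHz, passes unchanged.
36.9 kHz and 58.4 kHz both map to 6.1 kHz.

6.1 kHz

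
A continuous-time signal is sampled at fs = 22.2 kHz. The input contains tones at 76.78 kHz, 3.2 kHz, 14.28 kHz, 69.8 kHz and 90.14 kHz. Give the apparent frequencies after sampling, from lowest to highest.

fs/2 = 11.1 kHz.
76.78 kHz mod fs = 10.18 kHz.
10.18 kHz ≤ fs/2 = 11.1 kHz, appears at 10.18 kHz.
3.2 kHz ≤ fs/2 = 11.1 kHz, passes unchanged.
14.28 kHz > fs/2 = 11.1 kHz, folds to fs − 14.28 kHz = 7.92 kHz.
69.8 kHz mod fs = 3.2 kHz.
3.2 kHz ≤ fs/2 = 11.1 kHz, appears at 3.2 kHz.
90.14 kHz mod fs = 1.34 kHz.
1.34 kHz ≤ fs/2 = 11.1 kHz, appears at 1.34 kHz.
Distinct values: {1.34 kHz, 3.2 kHz, 7.92 kHz, 10.18 kHz}.

1.34 kHz, 3.2 kHz, 7.92 kHz, 10.18 kHz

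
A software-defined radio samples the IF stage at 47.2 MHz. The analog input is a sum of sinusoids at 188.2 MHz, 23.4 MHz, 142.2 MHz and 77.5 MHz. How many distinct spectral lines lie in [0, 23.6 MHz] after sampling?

3

fs/2 = 23.6 MHz.
188.2 MHz mod fs = 46.6 MHz.
46.6 MHz > fs/2 = 23.6 MHz, folds to fs − 46.6 MHz = 0.6 MHz.
23.4 MHz ≤ fs/2 = 23.6 MHz, passes unchanged.
142.2 MHz mod fs = 0.6 MHz.
0.6 MHz ≤ fs/2 = 23.6 MHz, appears at 0.6 MHz.
77.5 MHz mod fs = 30.3 MHz.
30.3 MHz > fs/2 = 23.6 MHz, folds to fs − 30.3 MHz = 16.9 MHz.
Distinct values: {0.6 MHz, 16.9 MHz, 23.4 MHz} → 3.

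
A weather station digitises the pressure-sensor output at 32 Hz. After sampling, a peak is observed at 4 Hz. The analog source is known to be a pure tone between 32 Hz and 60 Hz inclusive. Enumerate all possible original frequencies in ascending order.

36 Hz, 60 Hz

Frequencies that alias to 4 Hz are k·fs ± 4 Hz for integer k ≥ 0.
k=0: 4 Hz.
k=1: 28 Hz, 36 Hz.
k=2: 60 Hz, 68 Hz.
k=3: 92 Hz, 100 Hz.
Within [32 Hz, 60 Hz]: 36 Hz, 60 Hz.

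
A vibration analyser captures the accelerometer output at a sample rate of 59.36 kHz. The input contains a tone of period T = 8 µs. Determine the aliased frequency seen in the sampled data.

T = 8 µs → f = 1/T = 125 kHz.
125 kHz mod fs = 6.28 kHz.
6.28 kHz ≤ fs/2 = 29.68 kHz, appears at 6.28 kHz.

6.28 kHz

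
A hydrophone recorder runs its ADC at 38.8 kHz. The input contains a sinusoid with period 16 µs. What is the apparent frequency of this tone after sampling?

T = 16 µs → f = 1/T = 62.5 kHz.
62.5 kHz mod fs = 23.7 kHz.
23.7 kHz > fs/2 = 19.4 kHz, folds to fs − 23.7 kHz = 15.1 kHz.

15.1 kHz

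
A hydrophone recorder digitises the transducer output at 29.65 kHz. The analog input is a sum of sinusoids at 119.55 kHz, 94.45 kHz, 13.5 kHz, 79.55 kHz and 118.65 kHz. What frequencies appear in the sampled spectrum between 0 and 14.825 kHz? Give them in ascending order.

0.05 kHz, 0.95 kHz, 5.5 kHz, 9.4 kHz, 13.5 kHz

fs/2 = 14.825 kHz.
119.55 kHz mod fs = 0.95 kHz.
0.95 kHz ≤ fs/2 = 14.825 kHz, appears at 0.95 kHz.
94.45 kHz mod fs = 5.5 kHz.
5.5 kHz ≤ fs/2 = 14.825 kHz, appears at 5.5 kHz.
13.5 kHz ≤ fs/2 = 14.825 kHz, passes unchanged.
79.55 kHz mod fs = 20.25 kHz.
20.25 kHz > fs/2 = 14.825 kHz, folds to fs − 20.25 kHz = 9.4 kHz.
118.65 kHz mod fs = 0.05 kHz.
0.05 kHz ≤ fs/2 = 14.825 kHz, appears at 0.05 kHz.
Distinct values: {0.05 kHz, 0.95 kHz, 5.5 kHz, 9.4 kHz, 13.5 kHz}.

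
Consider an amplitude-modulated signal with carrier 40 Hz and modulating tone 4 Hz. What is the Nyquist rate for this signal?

AM sidebands sit at fc ± fm = 36 Hz and 44 Hz.
Highest-frequency component: 44 Hz.
Nyquist rate = 2 × 44 Hz = 88 Hz.

88 Hz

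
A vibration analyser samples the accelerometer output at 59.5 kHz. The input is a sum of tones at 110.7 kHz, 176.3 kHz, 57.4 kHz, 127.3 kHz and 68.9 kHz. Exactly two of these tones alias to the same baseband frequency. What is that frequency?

fs/2 = 29.75 kHz.
110.7 kHz mod fs = 51.2 kHz.
51.2 kHz > fs/2 = 29.75 kHz, folds to fs − 51.2 kHz = 8.3 kHz.
176.3 kHz mod fs = 57.3 kHz.
57.3 kHz > fs/2 = 29.75 kHz, folds to fs − 57.3 kHz = 2.2 kHz.
57.4 kHz > fs/2 = 29.75 kHz, folds to fs − 57.4 kHz = 2.1 kHz.
127.3 kHz mod fs = 8.3 kHz.
8.3 kHz ≤ fs/2 = 29.75 kHz, appears at 8.3 kHz.
68.9 kHz mod fs = 9.4 kHz.
9.4 kHz ≤ fs/2 = 29.75 kHz, appears at 9.4 kHz.
110.7 kHz and 127.3 kHz both map to 8.3 kHz.

8.3 kHz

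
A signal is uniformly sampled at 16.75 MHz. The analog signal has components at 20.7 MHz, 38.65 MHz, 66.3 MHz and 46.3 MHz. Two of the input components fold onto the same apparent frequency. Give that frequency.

3.95 MHz

fs/2 = 8.375 MHz.
20.7 MHz mod fs = 3.95 MHz.
3.95 MHz ≤ fs/2 = 8.375 MHz, appears at 3.95 MHz.
38.65 MHz mod fs = 5.15 MHz.
5.15 MHz ≤ fs/2 = 8.375 MHz, appears at 5.15 MHz.
66.3 MHz mod fs = 16.05 MHz.
16.05 MHz > fs/2 = 8.375 MHz, folds to fs − 16.05 MHz = 0.7 MHz.
46.3 MHz mod fs = 12.8 MHz.
12.8 MHz > fs/2 = 8.375 MHz, folds to fs − 12.8 MHz = 3.95 MHz.
20.7 MHz and 46.3 MHz both map to 3.95 MHz.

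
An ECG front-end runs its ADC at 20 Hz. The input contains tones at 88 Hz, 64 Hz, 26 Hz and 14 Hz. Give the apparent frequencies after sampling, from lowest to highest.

4 Hz, 6 Hz, 8 Hz

fs/2 = 10 Hz.
88 Hz mod fs = 8 Hz.
8 Hz ≤ fs/2 = 10 Hz, appears at 8 Hz.
64 Hz mod fs = 4 Hz.
4 Hz ≤ fs/2 = 10 Hz, appears at 4 Hz.
26 Hz mod fs = 6 Hz.
6 Hz ≤ fs/2 = 10 Hz, appears at 6 Hz.
14 Hz > fs/2 = 10 Hz, folds to fs − 14 Hz = 6 Hz.
Distinct values: {4 Hz, 6 Hz, 8 Hz}.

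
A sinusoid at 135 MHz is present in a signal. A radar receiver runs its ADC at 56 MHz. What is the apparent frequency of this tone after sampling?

135 MHz mod fs = 23 MHz.
23 MHz ≤ fs/2 = 28 MHz, appears at 23 MHz.

23 MHz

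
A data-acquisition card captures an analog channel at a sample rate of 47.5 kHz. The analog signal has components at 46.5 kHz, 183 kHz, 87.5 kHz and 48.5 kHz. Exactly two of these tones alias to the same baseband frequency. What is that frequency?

1 kHz

fs/2 = 23.75 kHz.
46.5 kHz > fs/2 = 23.75 kHz, folds to fs − 46.5 kHz = 1 kHz.
183 kHz mod fs = 40.5 kHz.
40.5 kHz > fs/2 = 23.75 kHz, folds to fs − 40.5 kHz = 7 kHz.
87.5 kHz mod fs = 40 kHz.
40 kHz > fs/2 = 23.75 kHz, folds to fs − 40 kHz = 7.5 kHz.
48.5 kHz mod fs = 1 kHz.
1 kHz ≤ fs/2 = 23.75 kHz, appears at 1 kHz.
46.5 kHz and 48.5 kHz both map to 1 kHz.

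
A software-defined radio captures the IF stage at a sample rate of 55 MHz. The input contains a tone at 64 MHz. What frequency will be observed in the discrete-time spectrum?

9 MHz

64 MHz mod fs = 9 MHz.
9 MHz ≤ fs/2 = 27.5 MHz, appears at 9 MHz.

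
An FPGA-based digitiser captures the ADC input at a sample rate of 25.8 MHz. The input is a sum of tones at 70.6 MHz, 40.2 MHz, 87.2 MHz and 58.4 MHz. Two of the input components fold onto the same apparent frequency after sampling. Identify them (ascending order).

fs/2 = 12.9 MHz.
70.6 MHz mod fs = 19 MHz.
19 MHz > fs/2 = 12.9 MHz, folds to fs − 19 MHz = 6.8 MHz.
40.2 MHz mod fs = 14.4 MHz.
14.4 MHz > fs/2 = 12.9 MHz, folds to fs − 14.4 MHz = 11.4 MHz.
87.2 MHz mod fs = 9.8 MHz.
9.8 MHz ≤ fs/2 = 12.9 MHz, appears at 9.8 MHz.
58.4 MHz mod fs = 6.8 MHz.
6.8 MHz ≤ fs/2 = 12.9 MHz, appears at 6.8 MHz.
58.4 MHz and 70.6 MHz both map to 6.8 MHz.

58.4 MHz, 70.6 MHz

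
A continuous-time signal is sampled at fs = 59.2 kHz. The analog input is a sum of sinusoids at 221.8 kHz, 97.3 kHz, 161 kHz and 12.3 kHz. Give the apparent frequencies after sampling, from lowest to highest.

fs/2 = 29.6 kHz.
221.8 kHz mod fs = 44.2 kHz.
44.2 kHz > fs/2 = 29.6 kHz, folds to fs − 44.2 kHz = 15 kHz.
97.3 kHz mod fs = 38.1 kHz.
38.1 kHz > fs/2 = 29.6 kHz, folds to fs − 38.1 kHz = 21.1 kHz.
161 kHz mod fs = 42.6 kHz.
42.6 kHz > fs/2 = 29.6 kHz, folds to fs − 42.6 kHz = 16.6 kHz.
12.3 kHz ≤ fs/2 = 29.6 kHz, passes unchanged.
Distinct values: {12.3 kHz, 15 kHz, 16.6 kHz, 21.1 kHz}.

12.3 kHz, 15 kHz, 16.6 kHz, 21.1 kHz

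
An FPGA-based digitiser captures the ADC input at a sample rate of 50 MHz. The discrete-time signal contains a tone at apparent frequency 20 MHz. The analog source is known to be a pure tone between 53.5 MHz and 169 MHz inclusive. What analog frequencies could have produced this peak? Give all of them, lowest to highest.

70 MHz, 80 MHz, 120 MHz, 130 MHz

Frequencies that alias to 20 MHz are k·fs ± 20 MHz for integer k ≥ 0.
k=0: 20 MHz.
k=1: 30 MHz, 70 MHz.
k=2: 80 MHz, 120 MHz.
k=3: 130 MHz, 170 MHz.
k=4: 180 MHz, 220 MHz.
Within [53.5 MHz, 169 MHz]: 70 MHz, 80 MHz, 120 MHz, 130 MHz.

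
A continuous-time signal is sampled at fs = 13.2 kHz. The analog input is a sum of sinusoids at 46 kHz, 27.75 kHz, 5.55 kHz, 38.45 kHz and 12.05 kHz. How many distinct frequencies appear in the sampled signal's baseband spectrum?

fs/2 = 6.6 kHz.
46 kHz mod fs = 6.4 kHz.
6.4 kHz ≤ fs/2 = 6.6 kHz, appears at 6.4 kHz.
27.75 kHz mod fs = 1.35 kHz.
1.35 kHz ≤ fs/2 = 6.6 kHz, appears at 1.35 kHz.
5.55 kHz ≤ fs/2 = 6.6 kHz, passes unchanged.
38.45 kHz mod fs = 12.05 kHz.
12.05 kHz > fs/2 = 6.6 kHz, folds to fs − 12.05 kHz = 1.15 kHz.
12.05 kHz > fs/2 = 6.6 kHz, folds to fs − 12.05 kHz = 1.15 kHz.
Distinct values: {1.15 kHz, 1.35 kHz, 5.55 kHz, 6.4 kHz} → 4.

4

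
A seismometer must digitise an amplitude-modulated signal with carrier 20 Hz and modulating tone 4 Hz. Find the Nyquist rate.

48 Hz

AM sidebands sit at fc ± fm = 16 Hz and 24 Hz.
Highest-frequency component: 24 Hz.
Nyquist rate = 2 × 24 Hz = 48 Hz.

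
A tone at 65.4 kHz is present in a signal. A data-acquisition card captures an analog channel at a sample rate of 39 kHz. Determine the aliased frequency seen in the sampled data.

12.6 kHz

65.4 kHz mod fs = 26.4 kHz.
26.4 kHz > fs/2 = 19.5 kHz, folds to fs − 26.4 kHz = 12.6 kHz.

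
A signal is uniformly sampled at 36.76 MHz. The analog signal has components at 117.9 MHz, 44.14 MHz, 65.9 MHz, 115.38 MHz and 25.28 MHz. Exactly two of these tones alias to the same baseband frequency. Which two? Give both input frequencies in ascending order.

fs/2 = 18.38 MHz.
117.9 MHz mod fs = 7.62 MHz.
7.62 MHz ≤ fs/2 = 18.38 MHz, appears at 7.62 MHz.
44.14 MHz mod fs = 7.38 MHz.
7.38 MHz ≤ fs/2 = 18.38 MHz, appears at 7.38 MHz.
65.9 MHz mod fs = 29.14 MHz.
29.14 MHz > fs/2 = 18.38 MHz, folds to fs − 29.14 MHz = 7.62 MHz.
115.38 MHz mod fs = 5.1 MHz.
5.1 MHz ≤ fs/2 = 18.38 MHz, appears at 5.1 MHz.
25.28 MHz > fs/2 = 18.38 MHz, folds to fs − 25.28 MHz = 11.48 MHz.
65.9 MHz and 117.9 MHz both map to 7.62 MHz.

65.9 MHz, 117.9 MHz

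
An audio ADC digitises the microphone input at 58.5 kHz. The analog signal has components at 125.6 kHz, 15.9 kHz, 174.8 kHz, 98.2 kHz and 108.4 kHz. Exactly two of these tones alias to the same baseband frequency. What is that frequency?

fs/2 = 29.25 kHz.
125.6 kHz mod fs = 8.6 kHz.
8.6 kHz ≤ fs/2 = 29.25 kHz, appears at 8.6 kHz.
15.9 kHz ≤ fs/2 = 29.25 kHz, passes unchanged.
174.8 kHz mod fs = 57.8 kHz.
57.8 kHz > fs/2 = 29.25 kHz, folds to fs − 57.8 kHz = 0.7 kHz.
98.2 kHz mod fs = 39.7 kHz.
39.7 kHz > fs/2 = 29.25 kHz, folds to fs − 39.7 kHz = 18.8 kHz.
108.4 kHz mod fs = 49.9 kHz.
49.9 kHz > fs/2 = 29.25 kHz, folds to fs − 49.9 kHz = 8.6 kHz.
108.4 kHz and 125.6 kHz both map to 8.6 kHz.

8.6 kHz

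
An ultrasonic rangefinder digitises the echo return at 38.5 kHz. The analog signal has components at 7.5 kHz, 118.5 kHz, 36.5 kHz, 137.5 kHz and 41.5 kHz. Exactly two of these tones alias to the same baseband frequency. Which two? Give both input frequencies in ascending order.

fs/2 = 19.25 kHz.
7.5 kHz ≤ fs/2 = 19.25 kHz, passes unchanged.
118.5 kHz mod fs = 3 kHz.
3 kHz ≤ fs/2 = 19.25 kHz, appears at 3 kHz.
36.5 kHz > fs/2 = 19.25 kHz, folds to fs − 36.5 kHz = 2 kHz.
137.5 kHz mod fs = 22 kHz.
22 kHz > fs/2 = 19.25 kHz, folds to fs − 22 kHz = 16.5 kHz.
41.5 kHz mod fs = 3 kHz.
3 kHz ≤ fs/2 = 19.25 kHz, appears at 3 kHz.
41.5 kHz and 118.5 kHz both map to 3 kHz.

41.5 kHz, 118.5 kHz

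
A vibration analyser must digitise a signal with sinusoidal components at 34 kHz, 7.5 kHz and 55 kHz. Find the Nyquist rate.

110 kHz

Highest-frequency component: 55 kHz.
Nyquist rate = 2 × 55 kHz = 110 kHz.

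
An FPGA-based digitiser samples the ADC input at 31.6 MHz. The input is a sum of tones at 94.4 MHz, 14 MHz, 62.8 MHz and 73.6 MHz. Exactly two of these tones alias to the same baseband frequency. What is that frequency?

fs/2 = 15.8 MHz.
94.4 MHz mod fs = 31.2 MHz.
31.2 MHz > fs/2 = 15.8 MHz, folds to fs − 31.2 MHz = 0.4 MHz.
14 MHz ≤ fs/2 = 15.8 MHz, passes unchanged.
62.8 MHz mod fs = 31.2 MHz.
31.2 MHz > fs/2 = 15.8 MHz, folds to fs − 31.2 MHz = 0.4 MHz.
73.6 MHz mod fs = 10.4 MHz.
10.4 MHz ≤ fs/2 = 15.8 MHz, appears at 10.4 MHz.
62.8 MHz and 94.4 MHz both map to 0.4 MHz.

0.4 MHz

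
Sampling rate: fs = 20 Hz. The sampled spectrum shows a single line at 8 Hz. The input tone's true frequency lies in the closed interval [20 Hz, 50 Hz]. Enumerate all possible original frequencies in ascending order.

28 Hz, 32 Hz, 48 Hz

Frequencies that alias to 8 Hz are k·fs ± 8 Hz for integer k ≥ 0.
k=0: 8 Hz.
k=1: 12 Hz, 28 Hz.
k=2: 32 Hz, 48 Hz.
k=3: 52 Hz, 68 Hz.
Within [20 Hz, 50 Hz]: 28 Hz, 32 Hz, 48 Hz.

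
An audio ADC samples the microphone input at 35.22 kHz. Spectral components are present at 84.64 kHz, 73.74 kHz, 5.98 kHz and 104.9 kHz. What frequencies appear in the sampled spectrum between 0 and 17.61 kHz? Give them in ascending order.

fs/2 = 17.61 kHz.
84.64 kHz mod fs = 14.2 kHz.
14.2 kHz ≤ fs/2 = 17.61 kHz, appears at 14.2 kHz.
73.74 kHz mod fs = 3.3 kHz.
3.3 kHz ≤ fs/2 = 17.61 kHz, appears at 3.3 kHz.
5.98 kHz ≤ fs/2 = 17.61 kHz, passes unchanged.
104.9 kHz mod fs = 34.46 kHz.
34.46 kHz > fs/2 = 17.61 kHz, folds to fs − 34.46 kHz = 0.76 kHz.
Distinct values: {0.76 kHz, 3.3 kHz, 5.98 kHz, 14.2 kHz}.

0.76 kHz, 3.3 kHz, 5.98 kHz, 14.2 kHz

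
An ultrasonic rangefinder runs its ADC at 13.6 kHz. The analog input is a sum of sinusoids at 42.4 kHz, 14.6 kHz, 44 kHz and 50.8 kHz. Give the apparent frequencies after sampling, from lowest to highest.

fs/2 = 6.8 kHz.
42.4 kHz mod fs = 1.6 kHz.
1.6 kHz ≤ fs/2 = 6.8 kHz, appears at 1.6 kHz.
14.6 kHz mod fs = 1 kHz.
1 kHz ≤ fs/2 = 6.8 kHz, appears at 1 kHz.
44 kHz mod fs = 3.2 kHz.
3.2 kHz ≤ fs/2 = 6.8 kHz, appears at 3.2 kHz.
50.8 kHz mod fs = 10 kHz.
10 kHz > fs/2 = 6.8 kHz, folds to fs − 10 kHz = 3.6 kHz.
Distinct values: {1 kHz, 1.6 kHz, 3.2 kHz, 3.6 kHz}.

1 kHz, 1.6 kHz, 3.2 kHz, 3.6 kHz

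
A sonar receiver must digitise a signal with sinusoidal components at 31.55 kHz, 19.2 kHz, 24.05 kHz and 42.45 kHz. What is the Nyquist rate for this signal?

Highest-frequency component: 42.45 kHz.
Nyquist rate = 2 × 42.45 kHz = 84.9 kHz.

84.9 kHz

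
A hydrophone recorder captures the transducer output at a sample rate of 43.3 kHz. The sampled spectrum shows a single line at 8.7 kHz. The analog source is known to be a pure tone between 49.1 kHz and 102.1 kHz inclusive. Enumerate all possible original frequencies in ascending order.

52 kHz, 77.9 kHz, 95.3 kHz

Frequencies that alias to 8.7 kHz are k·fs ± 8.7 kHz for integer k ≥ 0.
k=0: 8.7 kHz.
k=1: 34.6 kHz, 52 kHz.
k=2: 77.9 kHz, 95.3 kHz.
k=3: 121.2 kHz, 138.6 kHz.
Within [49.1 kHz, 102.1 kHz]: 52 kHz, 77.9 kHz, 95.3 kHz.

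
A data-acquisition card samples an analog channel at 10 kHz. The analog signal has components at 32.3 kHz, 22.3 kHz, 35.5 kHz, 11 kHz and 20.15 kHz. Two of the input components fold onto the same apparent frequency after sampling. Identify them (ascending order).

22.3 kHz, 32.3 kHz

fs/2 = 5 kHz.
32.3 kHz mod fs = 2.3 kHz.
2.3 kHz ≤ fs/2 = 5 kHz, appears at 2.3 kHz.
22.3 kHz mod fs = 2.3 kHz.
2.3 kHz ≤ fs/2 = 5 kHz, appears at 2.3 kHz.
35.5 kHz mod fs = 5.5 kHz.
5.5 kHz > fs/2 = 5 kHz, folds to fs − 5.5 kHz = 4.5 kHz.
11 kHz mod fs = 1 kHz.
1 kHz ≤ fs/2 = 5 kHz, appears at 1 kHz.
20.15 kHz mod fs = 0.15 kHz.
0.15 kHz ≤ fs/2 = 5 kHz, appears at 0.15 kHz.
22.3 kHz and 32.3 kHz both map to 2.3 kHz.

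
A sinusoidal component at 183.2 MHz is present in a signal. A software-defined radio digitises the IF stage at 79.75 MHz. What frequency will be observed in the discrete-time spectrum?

23.7 MHz

183.2 MHz mod fs = 23.7 MHz.
23.7 MHz ≤ fs/2 = 39.875 MHz, appears at 23.7 MHz.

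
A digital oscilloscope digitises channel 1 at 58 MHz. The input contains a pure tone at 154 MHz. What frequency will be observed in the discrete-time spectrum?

154 MHz mod fs = 38 MHz.
38 MHz > fs/2 = 29 MHz, folds to fs − 38 MHz = 20 MHz.

20 MHz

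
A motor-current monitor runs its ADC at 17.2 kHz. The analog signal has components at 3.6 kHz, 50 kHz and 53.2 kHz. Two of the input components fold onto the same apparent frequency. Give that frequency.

1.6 kHz

fs/2 = 8.6 kHz.
3.6 kHz ≤ fs/2 = 8.6 kHz, passes unchanged.
50 kHz mod fs = 15.6 kHz.
15.6 kHz > fs/2 = 8.6 kHz, folds to fs − 15.6 kHz = 1.6 kHz.
53.2 kHz mod fs = 1.6 kHz.
1.6 kHz ≤ fs/2 = 8.6 kHz, appears at 1.6 kHz.
50 kHz and 53.2 kHz both map to 1.6 kHz.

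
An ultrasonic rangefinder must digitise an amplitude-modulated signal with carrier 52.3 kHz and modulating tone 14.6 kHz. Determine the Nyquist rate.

133.8 kHz

AM sidebands sit at fc ± fm = 37.7 kHz and 66.9 kHz.
Highest-frequency component: 66.9 kHz.
Nyquist rate = 2 × 66.9 kHz = 133.8 kHz.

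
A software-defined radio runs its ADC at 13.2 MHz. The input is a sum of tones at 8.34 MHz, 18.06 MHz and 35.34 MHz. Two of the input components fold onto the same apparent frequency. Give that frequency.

fs/2 = 6.6 MHz.
8.34 MHz > fs/2 = 6.6 MHz, folds to fs − 8.34 MHz = 4.86 MHz.
18.06 MHz mod fs = 4.86 MHz.
4.86 MHz ≤ fs/2 = 6.6 MHz, appears at 4.86 MHz.
35.34 MHz mod fs = 8.94 MHz.
8.94 MHz > fs/2 = 6.6 MHz, folds to fs − 8.94 MHz = 4.26 MHz.
8.34 MHz and 18.06 MHz both map to 4.86 MHz.

4.86 MHz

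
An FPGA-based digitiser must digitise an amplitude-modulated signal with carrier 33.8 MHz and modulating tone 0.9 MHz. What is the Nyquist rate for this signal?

AM sidebands sit at fc ± fm = 32.9 MHz and 34.7 MHz.
Highest-frequency component: 34.7 MHz.
Nyquist rate = 2 × 34.7 MHz = 69.4 MHz.

69.4 MHz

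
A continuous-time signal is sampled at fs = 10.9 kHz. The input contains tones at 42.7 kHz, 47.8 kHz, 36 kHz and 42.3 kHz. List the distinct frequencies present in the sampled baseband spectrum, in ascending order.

fs/2 = 5.45 kHz.
42.7 kHz mod fs = 10 kHz.
10 kHz > fs/2 = 5.45 kHz, folds to fs − 10 kHz = 0.9 kHz.
47.8 kHz mod fs = 4.2 kHz.
4.2 kHz ≤ fs/2 = 5.45 kHz, appears at 4.2 kHz.
36 kHz mod fs = 3.3 kHz.
3.3 kHz ≤ fs/2 = 5.45 kHz, appears at 3.3 kHz.
42.3 kHz mod fs = 9.6 kHz.
9.6 kHz > fs/2 = 5.45 kHz, folds to fs − 9.6 kHz = 1.3 kHz.
Distinct values: {0.9 kHz, 1.3 kHz, 3.3 kHz, 4.2 kHz}.

0.9 kHz, 1.3 kHz, 3.3 kHz, 4.2 kHz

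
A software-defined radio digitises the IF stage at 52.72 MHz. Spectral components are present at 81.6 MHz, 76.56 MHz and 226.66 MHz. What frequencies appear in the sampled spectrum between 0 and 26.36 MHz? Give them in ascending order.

fs/2 = 26.36 MHz.
81.6 MHz mod fs = 28.88 MHz.
28.88 MHz > fs/2 = 26.36 MHz, folds to fs − 28.88 MHz = 23.84 MHz.
76.56 MHz mod fs = 23.84 MHz.
23.84 MHz ≤ fs/2 = 26.36 MHz, appears at 23.84 MHz.
226.66 MHz mod fs = 15.78 MHz.
15.78 MHz ≤ fs/2 = 26.36 MHz, appears at 15.78 MHz.
Distinct values: {15.78 MHz, 23.84 MHz}.

15.78 MHz, 23.84 MHz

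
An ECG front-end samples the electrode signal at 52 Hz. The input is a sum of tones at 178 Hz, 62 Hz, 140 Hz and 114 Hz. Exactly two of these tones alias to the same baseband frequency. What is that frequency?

10 Hz

fs/2 = 26 Hz.
178 Hz mod fs = 22 Hz.
22 Hz ≤ fs/2 = 26 Hz, appears at 22 Hz.
62 Hz mod fs = 10 Hz.
10 Hz ≤ fs/2 = 26 Hz, appears at 10 Hz.
140 Hz mod fs = 36 Hz.
36 Hz > fs/2 = 26 Hz, folds to fs − 36 Hz = 16 Hz.
114 Hz mod fs = 10 Hz.
10 Hz ≤ fs/2 = 26 Hz, appears at 10 Hz.
62 Hz and 114 Hz both map to 10 Hz.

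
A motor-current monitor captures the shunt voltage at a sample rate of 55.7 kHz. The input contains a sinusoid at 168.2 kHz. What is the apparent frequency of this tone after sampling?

1.1 kHz

168.2 kHz mod fs = 1.1 kHz.
1.1 kHz ≤ fs/2 = 27.85 kHz, appears at 1.1 kHz.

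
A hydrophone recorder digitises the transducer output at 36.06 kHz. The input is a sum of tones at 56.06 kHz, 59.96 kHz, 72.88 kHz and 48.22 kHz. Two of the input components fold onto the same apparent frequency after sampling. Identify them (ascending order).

48.22 kHz, 59.96 kHz

fs/2 = 18.03 kHz.
56.06 kHz mod fs = 20 kHz.
20 kHz > fs/2 = 18.03 kHz, folds to fs − 20 kHz = 16.06 kHz.
59.96 kHz mod fs = 23.9 kHz.
23.9 kHz > fs/2 = 18.03 kHz, folds to fs − 23.9 kHz = 12.16 kHz.
72.88 kHz mod fs = 0.76 kHz.
0.76 kHz ≤ fs/2 = 18.03 kHz, appears at 0.76 kHz.
48.22 kHz mod fs = 12.16 kHz.
12.16 kHz ≤ fs/2 = 18.03 kHz, appears at 12.16 kHz.
48.22 kHz and 59.96 kHz both map to 12.16 kHz.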